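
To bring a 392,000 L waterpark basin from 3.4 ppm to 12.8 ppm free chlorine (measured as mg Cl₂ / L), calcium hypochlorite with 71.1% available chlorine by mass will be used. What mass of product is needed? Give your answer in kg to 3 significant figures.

Chlorine deficit: 12.8 − 3.4 = 9.4 ppm = 9.4 mg/L as Cl₂.
Cl₂ equivalent needed: 9.4 mg/L × 392,000 L = 3,685,000 mg = 3685 g.
Product at 71.1% available chlorine: 3685 / 0.711 = 5183 g.

5.18 kg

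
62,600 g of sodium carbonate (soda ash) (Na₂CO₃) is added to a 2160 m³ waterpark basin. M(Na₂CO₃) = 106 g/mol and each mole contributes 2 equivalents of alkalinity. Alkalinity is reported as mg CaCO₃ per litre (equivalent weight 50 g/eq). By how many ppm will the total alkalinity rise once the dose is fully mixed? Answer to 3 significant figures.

27.3 ppm

Volume: 2160 m³ = 2,160,000 L.
Moles of Na₂CO₃: 62,600 g ÷ 106 g/mol = 590.6 mol → 1181 eq of alkalinity.
As CaCO₃: 1181 eq × 50 g/eq = 59,060 g.
Rise: 59,060 g / 2,160,000 L × 1000 = 27.34 mg/L.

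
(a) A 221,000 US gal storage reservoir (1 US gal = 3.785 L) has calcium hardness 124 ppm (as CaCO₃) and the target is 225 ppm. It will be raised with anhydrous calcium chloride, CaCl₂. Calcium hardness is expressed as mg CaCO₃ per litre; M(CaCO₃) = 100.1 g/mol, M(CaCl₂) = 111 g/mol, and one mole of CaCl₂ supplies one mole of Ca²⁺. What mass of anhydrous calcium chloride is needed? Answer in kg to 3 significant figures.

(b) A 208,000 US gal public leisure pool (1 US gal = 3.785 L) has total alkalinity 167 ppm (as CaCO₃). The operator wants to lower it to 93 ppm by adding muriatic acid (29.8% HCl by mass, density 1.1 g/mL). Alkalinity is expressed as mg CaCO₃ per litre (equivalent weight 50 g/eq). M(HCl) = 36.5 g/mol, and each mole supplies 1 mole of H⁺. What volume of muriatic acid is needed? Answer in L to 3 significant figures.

(a) 93.7 kg; (b) 130 L

(a) Volume: 221,000 US gal × 3.785 L/gal = 836,485 L.
(a) Hardness to add: (225 − 124) = 101 mg/L as CaCO₃ × 836,485 L = 84,480 g as CaCO₃.
(a) Moles of Ca²⁺ (1 mol Ca²⁺ ≡ 1 mol CaCO₃): 84,480 / 100.1 g/mol = 844 mol.
(a) Mass of CaCl₂: 844 × 111 = 93,680 g.

(b) Volume: 208,000 US gal × 3.785 L/gal = 787,280 L.
(b) Alkalinity to neutralize: (167 − 93) = 74 mg/L as CaCO₃ × 787,280 L = 58,260 g as CaCO₃.
(b) Equivalents of H⁺ required: 58,260 ÷ 50 g/eq = 1165 eq = 1165 mol HCl.
(b) Mass of HCl: 1165 × 36.5 = 42,530 g.
(b) Mass of 29.8% solution: 42,530 / 0.298 = 142,700 g.
(b) Volume: 142,700 g ÷ 1.1 g/mL = 129,700 mL.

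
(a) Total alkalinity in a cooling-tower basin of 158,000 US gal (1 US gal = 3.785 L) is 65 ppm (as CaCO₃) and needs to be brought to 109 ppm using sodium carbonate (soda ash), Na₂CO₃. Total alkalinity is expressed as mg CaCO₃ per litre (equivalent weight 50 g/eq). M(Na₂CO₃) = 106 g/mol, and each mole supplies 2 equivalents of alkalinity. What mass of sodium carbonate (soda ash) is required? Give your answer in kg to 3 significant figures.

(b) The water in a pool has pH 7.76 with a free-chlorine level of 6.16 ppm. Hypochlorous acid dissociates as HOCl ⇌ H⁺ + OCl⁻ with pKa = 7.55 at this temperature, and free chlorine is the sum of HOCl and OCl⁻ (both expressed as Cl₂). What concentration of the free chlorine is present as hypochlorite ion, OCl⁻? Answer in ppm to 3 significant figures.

(a) 27.9 kg; (b) 3.81 ppm

(a) Volume: 158,000 US gal × 3.785 L/gal = 598,030 L.
(a) Alkalinity to add: (109 − 65) = 44 mg/L as CaCO₃ × 598,030 L = 26,310 g as CaCO₃.
(a) Equivalents: 26,310 g ÷ 50 g/eq = 526.3 eq.
(a) Each mole of Na₂CO₃ supplies 2 eq, so 526.3 / 2 = 263.1 mol.
(a) Mass: 263.1 mol × 106 g/mol = 27,890 g.

(b) [OCl⁻]/[HOCl] = 10^(pH − pKa) = 10^(7.76 − 7.55) = 10^0.21 = 1.622.
(b) Fraction as HOCl = 1 / (1 + 1.622) = 0.3814.
(b) OCl⁻ = (1 − 0.3814) × 6.16 ppm = 3.81 ppm.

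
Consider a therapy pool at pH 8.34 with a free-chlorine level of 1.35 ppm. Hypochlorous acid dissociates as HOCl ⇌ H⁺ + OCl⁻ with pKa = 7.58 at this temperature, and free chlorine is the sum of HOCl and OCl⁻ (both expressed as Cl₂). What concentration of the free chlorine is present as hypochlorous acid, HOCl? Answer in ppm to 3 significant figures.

[OCl⁻]/[HOCl] = 10^(pH − pKa) = 10^(8.34 − 7.58) = 10^0.76 = 5.754.
Fraction as HOCl = 1 / (1 + 5.754) = 0.1481.
HOCl = 0.1481 × 1.35 ppm = 0.1999 ppm.

0.200 ppm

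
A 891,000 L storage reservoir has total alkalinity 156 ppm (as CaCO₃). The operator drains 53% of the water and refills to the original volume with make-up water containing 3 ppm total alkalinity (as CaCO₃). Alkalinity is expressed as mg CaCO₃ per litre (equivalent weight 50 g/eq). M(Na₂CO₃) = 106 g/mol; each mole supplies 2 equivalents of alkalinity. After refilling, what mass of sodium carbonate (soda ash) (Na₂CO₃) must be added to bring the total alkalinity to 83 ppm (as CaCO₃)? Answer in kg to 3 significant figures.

7.64 kg

After draining 53% and refilling: 156 × 0.47 + 3 × 0.53 = 74.91 ppm.
Deficit to target: 83 − 74.91 = 8.09 mg/L.
As CaCO₃: 8.09 mg/L × 891,000 L = 7208 g; ÷ 50 g/eq ÷ 2 = 72.08 mol Na₂CO₃.
Mass: 72.08 × 106 = 7641 g.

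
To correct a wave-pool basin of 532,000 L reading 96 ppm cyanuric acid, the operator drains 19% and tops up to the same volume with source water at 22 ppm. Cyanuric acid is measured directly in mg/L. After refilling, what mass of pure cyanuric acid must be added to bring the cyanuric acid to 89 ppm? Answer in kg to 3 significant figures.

3.76 kg

After draining 19% and refilling: 96 × 0.81 + 22 × 0.19 = 81.94 ppm.
Deficit to target: 89 − 81.94 = 7.06 mg/L.
Mass: 7.06 mg/L × 532,000 L = 3756 g cyanuric acid.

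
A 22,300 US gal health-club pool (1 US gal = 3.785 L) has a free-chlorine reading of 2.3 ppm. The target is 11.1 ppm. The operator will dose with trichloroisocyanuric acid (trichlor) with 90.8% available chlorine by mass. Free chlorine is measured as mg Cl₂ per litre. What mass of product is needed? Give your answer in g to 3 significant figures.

818 g

Volume: 22,300 US gal × 3.785 L/gal = 84,406 L.
Chlorine deficit: 11.1 − 2.3 = 8.8 ppm = 8.8 mg/L as Cl₂.
Cl₂ equivalent needed: 8.8 mg/L × 84,406 L = 742,800 mg = 742.8 g.
Product at 90.8% available chlorine: 742.8 / 0.908 = 818 g.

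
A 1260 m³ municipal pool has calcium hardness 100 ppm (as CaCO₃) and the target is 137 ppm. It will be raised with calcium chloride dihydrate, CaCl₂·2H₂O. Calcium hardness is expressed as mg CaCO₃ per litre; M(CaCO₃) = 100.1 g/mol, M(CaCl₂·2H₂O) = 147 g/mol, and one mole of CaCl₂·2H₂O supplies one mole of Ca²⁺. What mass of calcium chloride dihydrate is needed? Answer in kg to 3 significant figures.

68.5 kg

Volume: 1260 m³ = 1,260,000 L.
Hardness to add: (137 − 100) = 37 mg/L as CaCO₃ × 1,260,000 L = 46,620 g as CaCO₃.
Moles of Ca²⁺ (1 mol Ca²⁺ ≡ 1 mol CaCO₃): 46,620 / 100.1 g/mol = 465.7 mol.
Mass of CaCl₂·2H₂O: 465.7 × 147 = 68,460 g.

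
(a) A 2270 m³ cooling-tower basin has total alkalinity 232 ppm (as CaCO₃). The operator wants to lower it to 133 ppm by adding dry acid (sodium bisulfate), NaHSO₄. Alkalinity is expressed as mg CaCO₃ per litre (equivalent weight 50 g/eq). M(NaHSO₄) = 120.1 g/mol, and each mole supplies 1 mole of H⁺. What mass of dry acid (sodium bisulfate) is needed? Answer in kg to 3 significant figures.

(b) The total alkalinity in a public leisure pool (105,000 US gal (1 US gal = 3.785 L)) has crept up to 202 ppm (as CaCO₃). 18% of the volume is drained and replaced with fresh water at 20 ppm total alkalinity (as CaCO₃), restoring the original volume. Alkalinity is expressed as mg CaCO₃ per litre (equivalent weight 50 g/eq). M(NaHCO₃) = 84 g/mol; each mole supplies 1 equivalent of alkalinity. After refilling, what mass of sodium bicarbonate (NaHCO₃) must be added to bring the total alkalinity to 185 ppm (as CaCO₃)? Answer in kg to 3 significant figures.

(a) 540 kg; (b) 10.5 kg

(a) Volume: 2270 m³ = 2,270,000 L.
(a) Alkalinity to neutralize: (232 − 133) = 99 mg/L as CaCO₃ × 2,270,000 L = 224,700 g as CaCO₃.
(a) Equivalents of H⁺ required: 224,700 ÷ 50 g/eq = 4495 eq = 4495 mol NaHSO₄.
(a) Mass of NaHSO₄: 4495 × 120.1 = 539,800 g.

(b) Volume: 105,000 US gal × 3.785 L/gal = 397,425 L.
(b) After draining 18% and refilling: 202 × 0.82 + 20 × 0.18 = 169.24 ppm.
(b) Deficit to target: 185 − 169.24 = 15.76 mg/L.
(b) As CaCO₃: 15.76 mg/L × 397,425 L = 6263 g; ÷ 50 g/eq ÷ 1 = 125.3 mol NaHCO₃.
(b) Mass: 125.3 × 84 = 10,520 g.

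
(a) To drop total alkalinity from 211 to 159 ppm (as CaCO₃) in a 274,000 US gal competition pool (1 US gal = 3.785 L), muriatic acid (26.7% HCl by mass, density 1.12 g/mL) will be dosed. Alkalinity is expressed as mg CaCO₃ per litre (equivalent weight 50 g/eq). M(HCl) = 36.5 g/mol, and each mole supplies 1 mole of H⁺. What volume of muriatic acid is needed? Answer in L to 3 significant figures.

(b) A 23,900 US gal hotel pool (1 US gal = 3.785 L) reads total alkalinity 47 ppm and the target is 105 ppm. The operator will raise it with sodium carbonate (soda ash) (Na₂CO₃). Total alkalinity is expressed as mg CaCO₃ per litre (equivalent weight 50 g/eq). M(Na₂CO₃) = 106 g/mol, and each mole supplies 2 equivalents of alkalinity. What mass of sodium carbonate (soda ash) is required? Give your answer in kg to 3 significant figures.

(a) 132 L; (b) 5.56 kg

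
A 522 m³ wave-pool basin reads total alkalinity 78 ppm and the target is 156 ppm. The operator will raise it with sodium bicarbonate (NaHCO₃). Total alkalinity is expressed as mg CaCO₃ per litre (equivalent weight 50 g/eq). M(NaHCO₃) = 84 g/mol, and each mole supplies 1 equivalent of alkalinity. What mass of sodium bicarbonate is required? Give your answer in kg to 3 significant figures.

Volume: 522 m³ = 522,000 L.
Alkalinity to add: (156 − 78) = 78 mg/L as CaCO₃ × 522,000 L = 40,720 g as CaCO₃.
Equivalents: 40,720 g ÷ 50 g/eq = 814.3 eq.
NaHCO₃ supplies 1 eq per mole → 814.3 mol.
Mass: 814.3 mol × 84 g/mol = 68,400 g.

68.4 kg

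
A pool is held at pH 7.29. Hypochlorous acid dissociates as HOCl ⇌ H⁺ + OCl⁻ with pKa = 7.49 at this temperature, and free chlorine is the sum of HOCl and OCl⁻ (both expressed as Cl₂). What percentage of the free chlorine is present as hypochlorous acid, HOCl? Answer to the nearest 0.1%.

61.3%

[OCl⁻]/[HOCl] = 10^(pH − pKa) = 10^(7.29 − 7.49) = 10^-0.20 = 0.631.
Fraction as HOCl = 1 / (1 + 0.631) = 0.6131.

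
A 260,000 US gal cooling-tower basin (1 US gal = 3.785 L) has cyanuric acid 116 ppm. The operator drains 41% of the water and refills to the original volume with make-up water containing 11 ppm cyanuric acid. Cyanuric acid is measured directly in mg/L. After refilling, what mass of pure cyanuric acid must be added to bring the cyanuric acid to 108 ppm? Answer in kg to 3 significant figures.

Volume: 260,000 US gal × 3.785 L/gal = 984,100 L.
After draining 41% and refilling: 116 × 0.59 + 11 × 0.41 = 72.95 ppm.
Deficit to target: 108 − 72.95 = 35.05 mg/L.
Mass: 35.05 mg/L × 984,100 L = 34,490 g cyanuric acid.

34.5 kg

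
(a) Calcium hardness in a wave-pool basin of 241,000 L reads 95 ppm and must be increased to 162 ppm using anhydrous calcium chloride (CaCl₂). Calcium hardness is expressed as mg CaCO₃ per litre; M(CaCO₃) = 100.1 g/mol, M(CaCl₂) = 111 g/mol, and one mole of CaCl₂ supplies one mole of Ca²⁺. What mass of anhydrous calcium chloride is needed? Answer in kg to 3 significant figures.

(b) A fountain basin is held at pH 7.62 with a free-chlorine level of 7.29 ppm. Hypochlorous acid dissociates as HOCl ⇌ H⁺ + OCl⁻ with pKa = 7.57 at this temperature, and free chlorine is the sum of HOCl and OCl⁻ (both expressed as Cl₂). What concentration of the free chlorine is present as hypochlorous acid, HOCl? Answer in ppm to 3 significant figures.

(a) Hardness to add: (162 − 95) = 67 mg/L as CaCO₃ × 241,000 L = 16,150 g as CaCO₃.
(a) Moles of Ca²⁺ (1 mol Ca²⁺ ≡ 1 mol CaCO₃): 16,150 / 100.1 g/mol = 161.3 mol.
(a) Mass of CaCl₂: 161.3 × 111 = 17,910 g.

(b) [OCl⁻]/[HOCl] = 10^(pH − pKa) = 10^(7.62 − 7.57) = 10^0.05 = 1.122.
(b) Fraction as HOCl = 1 / (1 + 1.122) = 0.4712.
(b) HOCl = 0.4712 × 7.29 ppm = 3.435 ppm.

(a) 17.9 kg; (b) 3.44 ppm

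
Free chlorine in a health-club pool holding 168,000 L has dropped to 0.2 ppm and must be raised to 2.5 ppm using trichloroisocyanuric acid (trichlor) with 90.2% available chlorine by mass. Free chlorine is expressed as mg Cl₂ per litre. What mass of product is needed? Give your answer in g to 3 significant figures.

Chlorine deficit: 2.5 − 0.2 = 2.3 ppm = 2.3 mg/L as Cl₂.
Cl₂ equivalent needed: 2.3 mg/L × 168,000 L = 386,400 mg = 386.4 g.
Product at 90.2% available chlorine: 386.4 / 0.902 = 428.4 g.

428 g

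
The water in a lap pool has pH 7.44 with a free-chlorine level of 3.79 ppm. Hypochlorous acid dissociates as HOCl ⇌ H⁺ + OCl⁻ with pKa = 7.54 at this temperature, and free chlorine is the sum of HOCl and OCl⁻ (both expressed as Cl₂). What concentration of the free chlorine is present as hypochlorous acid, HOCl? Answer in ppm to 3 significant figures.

2.11 ppm

[OCl⁻]/[HOCl] = 10^(pH − pKa) = 10^(7.44 − 7.54) = 10^-0.10 = 0.7943.
Fraction as HOCl = 1 / (1 + 0.7943) = 0.5573.
HOCl = 0.5573 × 3.79 ppm = 2.112 ppm.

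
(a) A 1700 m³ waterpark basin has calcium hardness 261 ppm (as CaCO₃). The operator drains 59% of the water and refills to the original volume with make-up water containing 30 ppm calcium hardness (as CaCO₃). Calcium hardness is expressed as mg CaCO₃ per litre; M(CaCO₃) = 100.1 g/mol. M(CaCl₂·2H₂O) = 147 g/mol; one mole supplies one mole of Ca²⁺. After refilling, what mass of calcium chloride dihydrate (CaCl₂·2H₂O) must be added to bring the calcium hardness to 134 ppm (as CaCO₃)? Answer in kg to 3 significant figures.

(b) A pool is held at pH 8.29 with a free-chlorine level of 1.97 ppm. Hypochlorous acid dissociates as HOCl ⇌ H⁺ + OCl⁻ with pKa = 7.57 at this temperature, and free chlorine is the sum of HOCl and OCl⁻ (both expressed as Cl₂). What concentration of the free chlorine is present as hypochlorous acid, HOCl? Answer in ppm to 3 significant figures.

(a) Volume: 1700 m³ = 1,700,000 L.
(a) After draining 59% and refilling: 261 × 0.41 + 30 × 0.59 = 124.71 ppm.
(a) Deficit to target: 134 − 124.71 = 9.29 mg/L.
(a) As CaCO₃: 9.29 mg/L × 1,700,000 L = 15,790 g; ÷ 100.1 = 157.8 mol Ca²⁺.
(a) Mass: 157.8 × 147 = 23,190 g.

(b) [OCl⁻]/[HOCl] = 10^(pH − pKa) = 10^(8.29 − 7.57) = 10^0.72 = 5.248.
(b) Fraction as HOCl = 1 / (1 + 5.248) = 0.16.
(b) HOCl = 0.16 × 1.97 ppm = 0.3153 ppm.

(a) 23.2 kg; (b) 0.315 ppm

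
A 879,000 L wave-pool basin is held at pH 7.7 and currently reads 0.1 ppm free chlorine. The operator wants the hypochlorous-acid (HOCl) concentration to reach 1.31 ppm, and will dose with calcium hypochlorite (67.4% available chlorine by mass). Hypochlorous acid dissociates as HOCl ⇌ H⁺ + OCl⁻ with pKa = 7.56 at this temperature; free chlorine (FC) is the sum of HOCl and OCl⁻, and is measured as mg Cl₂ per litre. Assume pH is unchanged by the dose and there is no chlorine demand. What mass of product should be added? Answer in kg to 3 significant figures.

3.94 kg

[OCl⁻]/[HOCl] = 10^(pH − pKa) = 10^(7.7 − 7.56) = 1.38; fraction as HOCl = 1/(1 + 1.38) = 0.4201.
Free chlorine required for 1.31 ppm HOCl: 1.31 / 0.4201 = 3.118 ppm.
FC to add: 3.118 − 0.1 = 3.018 mg/L as Cl₂.
Cl₂ equivalent: 3.018 mg/L × 879,000 L = 2653 g.
Product at 67.4% available Cl: 2653 / 0.674 = 3936 g.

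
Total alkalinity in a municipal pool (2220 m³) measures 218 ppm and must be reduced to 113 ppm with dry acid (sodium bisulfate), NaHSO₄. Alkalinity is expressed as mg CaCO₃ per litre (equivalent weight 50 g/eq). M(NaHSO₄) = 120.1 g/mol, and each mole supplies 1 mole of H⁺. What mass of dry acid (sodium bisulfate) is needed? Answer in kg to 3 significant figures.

560 kg

Volume: 2220 m³ = 2,220,000 L.
Alkalinity to neutralize: (218 − 113) = 105 mg/L as CaCO₃ × 2,220,000 L = 233,100 g as CaCO₃.
Equivalents of H⁺ required: 233,100 ÷ 50 g/eq = 4662 eq = 4662 mol NaHSO₄.
Mass of NaHSO₄: 4662 × 120.1 = 559,900 g.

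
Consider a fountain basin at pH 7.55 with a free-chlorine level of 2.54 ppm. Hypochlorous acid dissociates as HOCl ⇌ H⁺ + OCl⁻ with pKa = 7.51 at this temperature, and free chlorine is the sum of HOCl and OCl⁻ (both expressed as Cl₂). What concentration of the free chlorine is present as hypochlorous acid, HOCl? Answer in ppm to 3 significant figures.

1.21 ppm

[OCl⁻]/[HOCl] = 10^(pH − pKa) = 10^(7.55 − 7.51) = 10^0.04 = 1.096.
Fraction as HOCl = 1 / (1 + 1.096) = 0.477.
HOCl = 0.477 × 2.54 ppm = 1.212 ppm.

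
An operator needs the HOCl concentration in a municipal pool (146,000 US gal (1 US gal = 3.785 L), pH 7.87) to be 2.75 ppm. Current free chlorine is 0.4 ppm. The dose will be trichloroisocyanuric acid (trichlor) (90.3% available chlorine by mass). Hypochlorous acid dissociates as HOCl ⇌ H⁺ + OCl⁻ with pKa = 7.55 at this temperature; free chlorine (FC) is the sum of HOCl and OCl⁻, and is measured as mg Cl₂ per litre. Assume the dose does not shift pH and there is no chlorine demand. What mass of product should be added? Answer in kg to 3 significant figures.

4.95 kg

Volume: 146,000 US gal × 3.785 L/gal = 552,610 L.
[OCl⁻]/[HOCl] = 10^(pH − pKa) = 10^(7.87 − 7.55) = 2.089; fraction as HOCl = 1/(1 + 2.089) = 0.3237.
Free chlorine required for 2.75 ppm HOCl: 2.75 / 0.3237 = 8.496 ppm.
FC to add: 8.496 − 0.4 = 8.096 mg/L as Cl₂.
Cl₂ equivalent: 8.096 mg/L × 552,610 L = 4474 g.
Product at 90.3% available Cl: 4474 / 0.903 = 4954 g.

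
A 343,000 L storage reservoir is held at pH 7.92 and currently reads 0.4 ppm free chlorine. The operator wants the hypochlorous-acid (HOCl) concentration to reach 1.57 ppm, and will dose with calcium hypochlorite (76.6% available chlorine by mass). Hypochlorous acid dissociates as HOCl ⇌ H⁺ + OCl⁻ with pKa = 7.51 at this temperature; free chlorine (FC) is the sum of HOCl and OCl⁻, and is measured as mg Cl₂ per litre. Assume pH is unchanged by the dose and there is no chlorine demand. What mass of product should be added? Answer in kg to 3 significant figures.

2.33 kg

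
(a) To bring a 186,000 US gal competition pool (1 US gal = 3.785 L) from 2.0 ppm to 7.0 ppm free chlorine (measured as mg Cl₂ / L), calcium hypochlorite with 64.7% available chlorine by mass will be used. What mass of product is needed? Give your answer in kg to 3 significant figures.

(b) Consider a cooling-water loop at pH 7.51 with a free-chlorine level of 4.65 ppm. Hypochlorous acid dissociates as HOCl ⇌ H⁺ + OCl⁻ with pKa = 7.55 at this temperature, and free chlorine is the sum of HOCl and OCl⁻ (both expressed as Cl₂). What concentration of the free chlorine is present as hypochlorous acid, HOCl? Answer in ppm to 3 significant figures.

(a) 5.44 kg; (b) 2.43 ppm

(a) Volume: 186,000 US gal × 3.785 L/gal = 704,010 L.
(a) Chlorine deficit: 7.0 − 2.0 = 5 ppm = 5 mg/L as Cl₂.
(a) Cl₂ equivalent needed: 5 mg/L × 704,010 L = 3,520,000 mg = 3520 g.
(a) Product at 64.7% available chlorine: 3520 / 0.647 = 5441 g.

(b) [OCl⁻]/[HOCl] = 10^(pH − pKa) = 10^(7.51 − 7.55) = 10^-0.04 = 0.912.
(b) Fraction as HOCl = 1 / (1 + 0.912) = 0.523.
(b) HOCl = 0.523 × 4.65 ppm = 2.432 ppm.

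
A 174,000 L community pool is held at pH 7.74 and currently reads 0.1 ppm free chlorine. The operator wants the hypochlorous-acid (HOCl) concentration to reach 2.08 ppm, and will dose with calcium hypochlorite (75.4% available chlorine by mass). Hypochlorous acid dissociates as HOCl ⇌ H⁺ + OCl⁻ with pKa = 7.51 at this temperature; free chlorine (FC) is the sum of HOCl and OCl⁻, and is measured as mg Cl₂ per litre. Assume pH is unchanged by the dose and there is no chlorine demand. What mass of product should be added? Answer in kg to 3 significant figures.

1.27 kg

[OCl⁻]/[HOCl] = 10^(pH − pKa) = 10^(7.74 − 7.51) = 1.698; fraction as HOCl = 1/(1 + 1.698) = 0.3706.
Free chlorine required for 2.08 ppm HOCl: 2.08 / 0.3706 = 5.612 ppm.
FC to add: 5.612 − 0.1 = 5.512 mg/L as Cl₂.
Cl₂ equivalent: 5.512 mg/L × 174,000 L = 959.1 g.
Product at 75.4% available Cl: 959.1 / 0.754 = 1272 g.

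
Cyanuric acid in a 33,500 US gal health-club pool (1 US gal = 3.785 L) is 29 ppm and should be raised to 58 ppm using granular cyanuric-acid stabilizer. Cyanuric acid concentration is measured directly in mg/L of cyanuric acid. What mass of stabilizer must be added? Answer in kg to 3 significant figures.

Volume: 33,500 US gal × 3.785 L/gal = 126,798 L.
CYA to add: (58 − 29) = 29 mg/L × 126,798 L = 3677 g cyanuric acid.

3.68 kg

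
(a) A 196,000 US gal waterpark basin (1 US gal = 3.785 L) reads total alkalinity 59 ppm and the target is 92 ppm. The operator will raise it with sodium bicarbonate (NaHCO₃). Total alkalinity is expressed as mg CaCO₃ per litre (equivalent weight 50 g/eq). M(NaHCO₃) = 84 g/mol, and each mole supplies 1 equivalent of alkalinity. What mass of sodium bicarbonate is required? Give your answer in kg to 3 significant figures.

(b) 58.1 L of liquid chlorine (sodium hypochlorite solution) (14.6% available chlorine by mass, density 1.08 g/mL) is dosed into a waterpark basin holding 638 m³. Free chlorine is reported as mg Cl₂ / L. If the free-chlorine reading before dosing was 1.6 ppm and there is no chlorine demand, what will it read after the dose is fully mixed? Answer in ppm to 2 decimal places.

(a) Volume: 196,000 US gal × 3.785 L/gal = 741,860 L.
(a) Alkalinity to add: (92 − 59) = 33 mg/L as CaCO₃ × 741,860 L = 24,480 g as CaCO₃.
(a) Equivalents: 24,480 g ÷ 50 g/eq = 489.6 eq.
(a) NaHCO₃ supplies 1 eq per mole → 489.6 mol.
(a) Mass: 489.6 mol × 84 g/mol = 41,130 g.

(b) Volume: 638 m³ = 638,000 L.
(b) Mass of solution: 58.1 L × 1000 mL/L × 1.08 g/mL = 62,750 g.
(b) Available chlorine delivered: 62,750 g × 0.146 = 9161 g as Cl₂.
(b) Concentration rise: 9161 g / 638,000 L = 14.36 mg/L = 14.36 ppm.
(b) Final FC: 1.6 + 14.36 = 15.96 ppm.

(a) 41.1 kg; (b) 15.96 ppm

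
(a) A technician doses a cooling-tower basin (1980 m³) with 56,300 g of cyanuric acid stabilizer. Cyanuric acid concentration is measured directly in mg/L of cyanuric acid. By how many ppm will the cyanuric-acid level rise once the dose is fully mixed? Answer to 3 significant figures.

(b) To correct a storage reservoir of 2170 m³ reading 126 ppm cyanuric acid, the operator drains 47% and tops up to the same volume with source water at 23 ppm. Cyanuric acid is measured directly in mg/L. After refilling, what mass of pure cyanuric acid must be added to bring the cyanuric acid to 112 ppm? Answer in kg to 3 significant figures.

(a) Volume: 1980 m³ = 1,980,000 L.
(a) Rise: 56,300 g / 1,980,000 L × 1000 = 28.43 mg/L.

(b) Volume: 2170 m³ = 2,170,000 L.
(b) After draining 47% and refilling: 126 × 0.53 + 23 × 0.47 = 77.59 ppm.
(b) Deficit to target: 112 − 77.59 = 34.41 mg/L.
(b) Mass: 34.41 mg/L × 2,170,000 L = 74,670 g cyanuric acid.

(a) 28.4 ppm; (b) 74.7 kg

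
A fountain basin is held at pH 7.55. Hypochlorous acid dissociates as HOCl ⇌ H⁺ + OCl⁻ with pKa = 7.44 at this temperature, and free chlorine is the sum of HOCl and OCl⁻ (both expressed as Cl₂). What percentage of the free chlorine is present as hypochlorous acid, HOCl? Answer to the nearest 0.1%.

[OCl⁻]/[HOCl] = 10^(pH − pKa) = 10^(7.55 − 7.44) = 10^0.11 = 1.288.
Fraction as HOCl = 1 / (1 + 1.288) = 0.437.

43.7%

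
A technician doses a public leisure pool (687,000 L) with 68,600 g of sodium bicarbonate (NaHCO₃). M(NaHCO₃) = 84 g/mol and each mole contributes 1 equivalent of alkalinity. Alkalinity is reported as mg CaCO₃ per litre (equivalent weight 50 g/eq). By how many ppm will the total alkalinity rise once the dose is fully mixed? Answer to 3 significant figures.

59.4 ppm

Moles of NaHCO₃: 68,600 g ÷ 84 g/mol = 816.7 mol → 816.7 eq of alkalinity.
As CaCO₃: 816.7 eq × 50 g/eq = 40,830 g.
Rise: 40,830 g / 687,000 L × 1000 = 59.44 mg/L.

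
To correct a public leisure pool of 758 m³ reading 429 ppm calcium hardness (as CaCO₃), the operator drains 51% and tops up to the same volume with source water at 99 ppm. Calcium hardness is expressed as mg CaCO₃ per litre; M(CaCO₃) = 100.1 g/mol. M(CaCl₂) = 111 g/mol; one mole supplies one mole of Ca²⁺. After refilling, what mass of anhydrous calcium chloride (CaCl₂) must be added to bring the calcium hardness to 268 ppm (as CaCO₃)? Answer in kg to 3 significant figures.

Volume: 758 m³ = 758,000 L.
After draining 51% and refilling: 429 × 0.49 + 99 × 0.51 = 260.7 ppm.
Deficit to target: 268 − 260.7 = 7.3 mg/L.
As CaCO₃: 7.3 mg/L × 758,000 L = 5533 g; ÷ 100.1 = 55.28 mol Ca²⁺.
Mass: 55.28 × 111 = 6136 g.

6.14 kg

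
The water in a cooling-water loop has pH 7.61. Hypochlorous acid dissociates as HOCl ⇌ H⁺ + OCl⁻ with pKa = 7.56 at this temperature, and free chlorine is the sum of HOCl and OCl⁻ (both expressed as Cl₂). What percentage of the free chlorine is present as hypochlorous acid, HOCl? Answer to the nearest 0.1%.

[OCl⁻]/[HOCl] = 10^(pH − pKa) = 10^(7.61 − 7.56) = 10^0.05 = 1.122.
Fraction as HOCl = 1 / (1 + 1.122) = 0.4712.

47.1%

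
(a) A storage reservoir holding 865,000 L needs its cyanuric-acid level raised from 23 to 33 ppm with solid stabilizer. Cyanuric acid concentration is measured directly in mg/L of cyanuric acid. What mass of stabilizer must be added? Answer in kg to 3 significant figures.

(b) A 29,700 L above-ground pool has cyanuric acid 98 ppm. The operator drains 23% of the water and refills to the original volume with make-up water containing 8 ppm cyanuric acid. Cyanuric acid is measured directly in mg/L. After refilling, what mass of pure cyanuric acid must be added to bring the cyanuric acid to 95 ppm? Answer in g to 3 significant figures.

(a) 8.65 kg; (b) 526 g

(a) CYA to add: (33 − 23) = 10 mg/L × 865,000 L = 8650 g cyanuric acid.

(b) After draining 23% and refilling: 98 × 0.77 + 8 × 0.23 = 77.3 ppm.
(b) Deficit to target: 95 − 77.3 = 17.7 mg/L.
(b) Mass: 17.7 mg/L × 29,700 L = 525.7 g cyanuric acid.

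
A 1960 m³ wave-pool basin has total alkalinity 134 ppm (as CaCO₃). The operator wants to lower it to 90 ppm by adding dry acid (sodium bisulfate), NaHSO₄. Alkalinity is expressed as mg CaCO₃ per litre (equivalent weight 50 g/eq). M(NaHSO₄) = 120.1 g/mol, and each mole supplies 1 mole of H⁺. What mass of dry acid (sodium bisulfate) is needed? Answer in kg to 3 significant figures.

Volume: 1960 m³ = 1,960,000 L.
Alkalinity to neutralize: (134 − 90) = 44 mg/L as CaCO₃ × 1,960,000 L = 86,240 g as CaCO₃.
Equivalents of H⁺ required: 86,240 ÷ 50 g/eq = 1725 eq = 1725 mol NaHSO₄.
Mass of NaHSO₄: 1725 × 120.1 = 207,100 g.

207 kg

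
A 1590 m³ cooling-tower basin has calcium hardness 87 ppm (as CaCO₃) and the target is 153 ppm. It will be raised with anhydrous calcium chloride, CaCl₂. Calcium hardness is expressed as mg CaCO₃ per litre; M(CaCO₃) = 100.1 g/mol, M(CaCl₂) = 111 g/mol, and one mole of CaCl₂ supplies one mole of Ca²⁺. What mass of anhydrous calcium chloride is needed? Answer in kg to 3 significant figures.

116 kg

Volume: 1590 m³ = 1,590,000 L.
Hardness to add: (153 − 87) = 66 mg/L as CaCO₃ × 1,590,000 L = 104,900 g as CaCO₃.
Moles of Ca²⁺ (1 mol Ca²⁺ ≡ 1 mol CaCO₃): 104,900 / 100.1 g/mol = 1048 mol.
Mass of CaCl₂: 1048 × 111 = 116,400 g.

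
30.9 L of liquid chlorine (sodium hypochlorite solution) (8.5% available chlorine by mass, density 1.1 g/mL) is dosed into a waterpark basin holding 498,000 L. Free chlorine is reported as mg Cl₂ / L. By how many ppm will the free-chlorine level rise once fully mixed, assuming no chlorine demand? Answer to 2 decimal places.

Mass of solution: 30.9 L × 1000 mL/L × 1.1 g/mL = 33,990 g.
Available chlorine delivered: 33,990 g × 0.085 = 2889 g as Cl₂.
Concentration rise: 2889 g / 498,000 L = 5.802 mg/L = 5.80 ppm.

5.80 ppm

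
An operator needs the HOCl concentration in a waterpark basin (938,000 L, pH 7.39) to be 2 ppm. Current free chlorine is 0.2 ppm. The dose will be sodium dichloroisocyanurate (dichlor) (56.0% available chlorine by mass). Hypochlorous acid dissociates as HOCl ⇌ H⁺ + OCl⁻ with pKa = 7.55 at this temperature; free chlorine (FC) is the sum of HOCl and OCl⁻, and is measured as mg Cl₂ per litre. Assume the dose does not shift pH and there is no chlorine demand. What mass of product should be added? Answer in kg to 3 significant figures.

[OCl⁻]/[HOCl] = 10^(pH − pKa) = 10^(7.39 − 7.55) = 0.6918; fraction as HOCl = 1/(1 + 0.6918) = 0.5911.
Free chlorine required for 2 ppm HOCl: 2 / 0.5911 = 3.384 ppm.
FC to add: 3.384 − 0.2 = 3.184 mg/L as Cl₂.
Cl₂ equivalent: 3.184 mg/L × 938,000 L = 2986 g.
Product at 56.0% available Cl: 2986 / 0.56 = 5333 g.

5.33 kg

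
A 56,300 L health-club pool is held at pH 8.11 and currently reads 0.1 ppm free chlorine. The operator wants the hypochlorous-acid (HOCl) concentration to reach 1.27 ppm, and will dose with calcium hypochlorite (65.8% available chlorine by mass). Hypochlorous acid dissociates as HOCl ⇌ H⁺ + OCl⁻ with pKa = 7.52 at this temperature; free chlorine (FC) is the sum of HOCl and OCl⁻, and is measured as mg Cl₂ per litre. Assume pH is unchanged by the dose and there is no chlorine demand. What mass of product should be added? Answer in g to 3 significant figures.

523 g

[OCl⁻]/[HOCl] = 10^(pH − pKa) = 10^(8.11 − 7.52) = 3.89; fraction as HOCl = 1/(1 + 3.89) = 0.2045.
Free chlorine required for 1.27 ppm HOCl: 1.27 / 0.2045 = 6.211 ppm.
FC to add: 6.211 − 0.1 = 6.111 mg/L as Cl₂.
Cl₂ equivalent: 6.111 mg/L × 56,300 L = 344 g.
Product at 65.8% available Cl: 344 / 0.658 = 522.9 g.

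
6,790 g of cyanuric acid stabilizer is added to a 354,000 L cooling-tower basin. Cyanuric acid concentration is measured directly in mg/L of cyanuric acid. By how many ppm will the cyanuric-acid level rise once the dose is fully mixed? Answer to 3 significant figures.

Rise: 6,790 g / 354,000 L × 1000 = 19.18 mg/L.

19.2 ppm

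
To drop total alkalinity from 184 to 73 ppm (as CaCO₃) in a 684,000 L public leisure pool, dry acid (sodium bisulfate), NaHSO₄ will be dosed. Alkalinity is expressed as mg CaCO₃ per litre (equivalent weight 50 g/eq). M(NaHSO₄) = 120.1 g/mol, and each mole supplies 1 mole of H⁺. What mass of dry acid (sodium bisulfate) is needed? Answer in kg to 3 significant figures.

Alkalinity to neutralize: (184 − 73) = 111 mg/L as CaCO₃ × 684,000 L = 75,920 g as CaCO₃.
Equivalents of H⁺ required: 75,920 ÷ 50 g/eq = 1518 eq = 1518 mol NaHSO₄.
Mass of NaHSO₄: 1518 × 120.1 = 182,400 g.

182 kg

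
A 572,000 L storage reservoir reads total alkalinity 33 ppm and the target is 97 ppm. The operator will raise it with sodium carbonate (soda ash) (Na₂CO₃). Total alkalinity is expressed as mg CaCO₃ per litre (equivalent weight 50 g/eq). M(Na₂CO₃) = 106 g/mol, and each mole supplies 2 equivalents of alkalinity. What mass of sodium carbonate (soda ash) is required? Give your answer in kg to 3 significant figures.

38.8 kg

Alkalinity to add: (97 − 33) = 64 mg/L as CaCO₃ × 572,000 L = 36,610 g as CaCO₃.
Equivalents: 36,610 g ÷ 50 g/eq = 732.2 eq.
Each mole of Na₂CO₃ supplies 2 eq, so 732.2 / 2 = 366.1 mol.
Mass: 366.1 mol × 106 g/mol = 38,800 g.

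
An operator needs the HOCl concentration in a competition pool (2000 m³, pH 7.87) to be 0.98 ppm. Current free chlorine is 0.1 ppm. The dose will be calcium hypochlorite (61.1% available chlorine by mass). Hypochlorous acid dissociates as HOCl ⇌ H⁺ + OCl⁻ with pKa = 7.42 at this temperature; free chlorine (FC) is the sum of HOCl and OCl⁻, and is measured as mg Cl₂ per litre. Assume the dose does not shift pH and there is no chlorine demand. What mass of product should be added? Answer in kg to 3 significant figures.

Volume: 2000 m³ = 2,000,000 L.
[OCl⁻]/[HOCl] = 10^(pH − pKa) = 10^(7.87 − 7.42) = 2.818; fraction as HOCl = 1/(1 + 2.818) = 0.2619.
Free chlorine required for 0.98 ppm HOCl: 0.98 / 0.2619 = 3.742 ppm.
FC to add: 3.742 − 0.1 = 3.642 mg/L as Cl₂.
Cl₂ equivalent: 3.642 mg/L × 2,000,000 L = 7284 g.
Product at 61.1% available Cl: 7284 / 0.611 = 11,920 g.

11.9 kg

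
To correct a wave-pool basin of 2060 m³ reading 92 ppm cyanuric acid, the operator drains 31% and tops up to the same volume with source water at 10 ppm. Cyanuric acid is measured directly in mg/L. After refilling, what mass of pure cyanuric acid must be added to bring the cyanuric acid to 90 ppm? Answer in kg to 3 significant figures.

48.2 kg

Volume: 2060 m³ = 2,060,000 L.
After draining 31% and refilling: 92 × 0.69 + 10 × 0.31 = 66.58 ppm.
Deficit to target: 90 − 66.58 = 23.42 mg/L.
Mass: 23.42 mg/L × 2,060,000 L = 48,250 g cyanuric acid.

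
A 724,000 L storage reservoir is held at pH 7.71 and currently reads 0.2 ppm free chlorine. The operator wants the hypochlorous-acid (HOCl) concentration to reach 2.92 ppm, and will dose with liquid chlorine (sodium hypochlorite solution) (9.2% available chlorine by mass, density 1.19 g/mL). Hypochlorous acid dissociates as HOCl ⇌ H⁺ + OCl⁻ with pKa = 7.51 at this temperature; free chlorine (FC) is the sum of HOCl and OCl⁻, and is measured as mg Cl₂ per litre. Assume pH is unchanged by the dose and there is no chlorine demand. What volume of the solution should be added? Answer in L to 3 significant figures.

48.6 L

[OCl⁻]/[HOCl] = 10^(pH − pKa) = 10^(7.71 − 7.51) = 1.585; fraction as HOCl = 1/(1 + 1.585) = 0.3869.
Free chlorine required for 2.92 ppm HOCl: 2.92 / 0.3869 = 7.548 ppm.
FC to add: 7.548 − 0.2 = 7.348 mg/L as Cl₂.
Cl₂ equivalent: 7.348 mg/L × 724,000 L = 5320 g.
Product at 9.2% available Cl: 5320 / 0.092 = 57,820 g.
Volume: 57,820 g ÷ 1.19 g/mL = 48,590 mL.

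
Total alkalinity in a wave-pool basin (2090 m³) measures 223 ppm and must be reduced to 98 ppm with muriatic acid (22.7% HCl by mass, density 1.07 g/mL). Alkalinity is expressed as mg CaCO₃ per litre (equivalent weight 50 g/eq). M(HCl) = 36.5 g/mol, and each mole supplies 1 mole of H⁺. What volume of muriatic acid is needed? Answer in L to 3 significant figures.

785 L

Volume: 2090 m³ = 2,090,000 L.
Alkalinity to neutralize: (223 − 98) = 125 mg/L as CaCO₃ × 2,090,000 L = 261,200 g as CaCO₃.
Equivalents of H⁺ required: 261,200 ÷ 50 g/eq = 5225 eq = 5225 mol HCl.
Mass of HCl: 5225 × 36.5 = 190,700 g.
Mass of 22.7% solution: 190,700 / 0.227 = 840,100 g.
Volume: 840,100 g ÷ 1.07 g/mL = 785,200 mL.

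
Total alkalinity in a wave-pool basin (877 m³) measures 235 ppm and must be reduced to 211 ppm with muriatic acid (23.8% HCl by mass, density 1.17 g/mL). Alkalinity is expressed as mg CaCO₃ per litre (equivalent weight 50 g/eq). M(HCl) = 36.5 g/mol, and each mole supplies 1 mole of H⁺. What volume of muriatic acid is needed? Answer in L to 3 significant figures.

55.2 L

Volume: 877 m³ = 877,000 L.
Alkalinity to neutralize: (235 − 211) = 24 mg/L as CaCO₃ × 877,000 L = 21,050 g as CaCO₃.
Equivalents of H⁺ required: 21,050 ÷ 50 g/eq = 421 eq = 421 mol HCl.
Mass of HCl: 421 × 36.5 = 15,370 g.
Mass of 23.8% solution: 15,370 / 0.238 = 64,560 g.
Volume: 64,560 g ÷ 1.17 g/mL = 55,180 mL.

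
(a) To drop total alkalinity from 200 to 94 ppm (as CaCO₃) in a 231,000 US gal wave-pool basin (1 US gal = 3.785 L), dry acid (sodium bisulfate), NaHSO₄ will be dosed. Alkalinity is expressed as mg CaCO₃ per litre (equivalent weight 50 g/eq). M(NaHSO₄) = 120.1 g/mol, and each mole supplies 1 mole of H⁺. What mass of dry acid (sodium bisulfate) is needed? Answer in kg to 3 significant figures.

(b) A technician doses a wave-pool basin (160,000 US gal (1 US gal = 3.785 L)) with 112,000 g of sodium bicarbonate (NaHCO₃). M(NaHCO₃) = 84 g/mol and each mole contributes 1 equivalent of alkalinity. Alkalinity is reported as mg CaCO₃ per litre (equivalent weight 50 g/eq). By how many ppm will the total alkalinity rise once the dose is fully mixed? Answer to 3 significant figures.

(a) 223 kg; (b) 110 ppm

(a) Volume: 231,000 US gal × 3.785 L/gal = 874,335 L.
(a) Alkalinity to neutralize: (200 − 94) = 106 mg/L as CaCO₃ × 874,335 L = 92,680 g as CaCO₃.
(a) Equivalents of H⁺ required: 92,680 ÷ 50 g/eq = 1854 eq = 1854 mol NaHSO₄.
(a) Mass of NaHSO₄: 1854 × 120.1 = 222,600 g.

(b) Volume: 160,000 US gal × 3.785 L/gal = 605,600 L.
(b) Moles of NaHCO₃: 112,000 g ÷ 84 g/mol = 1333 mol → 1333 eq of alkalinity.
(b) As CaCO₃: 1333 eq × 50 g/eq = 66,670 g.
(b) Rise: 66,670 g / 605,600 L × 1000 = 110.1 mg/L.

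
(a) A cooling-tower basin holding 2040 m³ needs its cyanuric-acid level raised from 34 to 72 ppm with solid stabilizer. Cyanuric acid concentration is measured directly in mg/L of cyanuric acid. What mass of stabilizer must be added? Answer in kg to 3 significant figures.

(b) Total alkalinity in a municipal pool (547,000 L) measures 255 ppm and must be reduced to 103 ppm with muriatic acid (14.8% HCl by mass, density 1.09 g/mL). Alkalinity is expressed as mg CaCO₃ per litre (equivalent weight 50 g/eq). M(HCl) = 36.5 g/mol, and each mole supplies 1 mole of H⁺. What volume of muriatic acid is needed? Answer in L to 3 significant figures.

(a) 77.5 kg; (b) 376 L

(a) Volume: 2040 m³ = 2,040,000 L.
(a) CYA to add: (72 − 34) = 38 mg/L × 2,040,000 L = 77,520 g cyanuric acid.

(b) Alkalinity to neutralize: (255 − 103) = 152 mg/L as CaCO₃ × 547,000 L = 83,140 g as CaCO₃.
(b) Equivalents of H⁺ required: 83,140 ÷ 50 g/eq = 1663 eq = 1663 mol HCl.
(b) Mass of HCl: 1663 × 36.5 = 60,700 g.
(b) Mass of 14.8% solution: 60,700 / 0.148 = 410,100 g.
(b) Volume: 410,100 g ÷ 1.09 g/mL = 376,200 mL.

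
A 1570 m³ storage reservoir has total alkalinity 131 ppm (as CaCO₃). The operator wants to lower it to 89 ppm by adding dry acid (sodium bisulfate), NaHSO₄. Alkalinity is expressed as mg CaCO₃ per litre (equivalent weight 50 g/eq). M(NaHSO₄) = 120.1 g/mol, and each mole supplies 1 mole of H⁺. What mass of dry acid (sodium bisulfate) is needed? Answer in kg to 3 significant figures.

158 kg

Volume: 1570 m³ = 1,570,000 L.
Alkalinity to neutralize: (131 − 89) = 42 mg/L as CaCO₃ × 1,570,000 L = 65,940 g as CaCO₃.
Equivalents of H⁺ required: 65,940 ÷ 50 g/eq = 1319 eq = 1319 mol NaHSO₄.
Mass of NaHSO₄: 1319 × 120.1 = 158,400 g.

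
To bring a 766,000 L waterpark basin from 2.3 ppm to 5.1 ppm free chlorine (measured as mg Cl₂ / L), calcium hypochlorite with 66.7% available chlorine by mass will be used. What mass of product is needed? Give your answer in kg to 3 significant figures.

Chlorine deficit: 5.1 − 2.3 = 2.8 ppm = 2.8 mg/L as Cl₂.
Cl₂ equivalent needed: 2.8 mg/L × 766,000 L = 2,145,000 mg = 2145 g.
Product at 66.7% available chlorine: 2145 / 0.667 = 3216 g.

3.22 kg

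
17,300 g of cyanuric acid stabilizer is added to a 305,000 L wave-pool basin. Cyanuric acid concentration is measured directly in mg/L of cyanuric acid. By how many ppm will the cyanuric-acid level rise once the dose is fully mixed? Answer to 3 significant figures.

56.7 ppm

Rise: 17,300 g / 305,000 L × 1000 = 56.72 mg/L.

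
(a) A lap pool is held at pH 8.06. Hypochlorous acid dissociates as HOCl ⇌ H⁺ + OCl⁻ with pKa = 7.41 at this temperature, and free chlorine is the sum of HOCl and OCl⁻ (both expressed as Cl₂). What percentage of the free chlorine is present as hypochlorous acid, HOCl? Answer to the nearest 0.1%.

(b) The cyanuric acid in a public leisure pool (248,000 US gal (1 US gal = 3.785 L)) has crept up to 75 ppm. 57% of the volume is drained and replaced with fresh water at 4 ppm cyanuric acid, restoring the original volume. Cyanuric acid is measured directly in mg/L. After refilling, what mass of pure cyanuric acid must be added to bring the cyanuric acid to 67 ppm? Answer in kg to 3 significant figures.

(a) [OCl⁻]/[HOCl] = 10^(pH − pKa) = 10^(8.06 − 7.41) = 10^0.65 = 4.467.
(a) Fraction as HOCl = 1 / (1 + 4.467) = 0.1829.

(b) Volume: 248,000 US gal × 3.785 L/gal = 938,680 L.
(b) After draining 57% and refilling: 75 × 0.43 + 4 × 0.57 = 34.53 ppm.
(b) Deficit to target: 67 − 34.53 = 32.47 mg/L.
(b) Mass: 32.47 mg/L × 938,680 L = 30,480 g cyanuric acid.

(a) 18.3%; (b) 30.5 kg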